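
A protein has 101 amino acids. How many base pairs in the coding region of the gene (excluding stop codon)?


Each amino acid = 1 codon = 3 bp
bp = 101 * 3 = 303 bp

303 bp


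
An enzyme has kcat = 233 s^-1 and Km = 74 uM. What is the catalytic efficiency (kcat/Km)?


Catalytic efficiency = kcat / Km
= 233 / 74
= 3.1486 uM^-1*s^-1

3.1486 uM^-1*s^-1


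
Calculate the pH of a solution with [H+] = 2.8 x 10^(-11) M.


pH = -log10([H+])
pH = -log10(2.8 x 10^(-11))
pH = 10.5528

10.5528


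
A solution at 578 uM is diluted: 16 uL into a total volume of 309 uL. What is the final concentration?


C2 = C1 * V1 / V2
C2 = 578 * 16 / 309
C2 = 29.9288 uM

29.9288 uM


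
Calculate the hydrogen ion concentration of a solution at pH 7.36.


[H+] = 10^(-pH)
[H+] = 10^(-7.36)
[H+] = 4.365e-08 M

4.365e-08 M


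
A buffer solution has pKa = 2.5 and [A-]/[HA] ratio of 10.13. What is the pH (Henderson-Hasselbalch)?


pH = pKa + log10([A-]/[HA])
pH = 2.5 + log10(10.13)
pH = 3.5056

3.5056


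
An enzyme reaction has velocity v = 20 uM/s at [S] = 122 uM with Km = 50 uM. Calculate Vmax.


Vmax = v * (Km + [S]) / [S]
Vmax = 20 * (50 + 122) / 122
Vmax = 28.1967 uM/s

28.1967 uM/s


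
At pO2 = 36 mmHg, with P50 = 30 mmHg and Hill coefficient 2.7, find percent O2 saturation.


Y = pO2^n / (P50^n + pO2^n)
Y = 36^2.7 / (30^2.7 + 36^2.7)
Y = 62.06%

62.06%


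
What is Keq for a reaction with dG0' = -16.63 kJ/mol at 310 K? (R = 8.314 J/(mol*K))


Keq = exp(-dG0 * 1000 / (R * T))
Keq = exp(-(-16.63) * 1000 / (8.314 * 310))
Keq = 634.2156

634.2156


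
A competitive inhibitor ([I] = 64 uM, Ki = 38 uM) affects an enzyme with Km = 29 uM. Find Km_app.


Km_app = Km * (1 + [I]/Ki)
Km_app = 29 * (1 + 64/38)
Km_app = 77.8421 uM

77.8421 uM


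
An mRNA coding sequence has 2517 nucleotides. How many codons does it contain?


codons = nucleotides / 3
codons = 2517 / 3 = 839

839


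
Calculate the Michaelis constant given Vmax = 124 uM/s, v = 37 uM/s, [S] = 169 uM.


Km = [S] * (Vmax - v) / v
Km = 169 * (124 - 37) / 37
Km = 397.3784 uM

397.3784 uM


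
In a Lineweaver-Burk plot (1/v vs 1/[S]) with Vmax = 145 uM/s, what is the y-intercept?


y-intercept = 1/Vmax
= 1/145
= 0.0069 s/uM

0.0069 s/uM


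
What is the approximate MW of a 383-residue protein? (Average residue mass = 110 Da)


MW = n_residues * 110 Da
MW = 383 * 110
MW = 42130 Da

42130 Da


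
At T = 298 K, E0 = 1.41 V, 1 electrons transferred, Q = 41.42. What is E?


E = E0 - (RT/nF) * ln(Q)
E = 1.41 - (8.314 * 298 / (1 * 96485)) * ln(41.42)
E = 1.3144 V

1.3144 V


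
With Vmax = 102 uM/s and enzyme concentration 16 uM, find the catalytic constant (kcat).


kcat = Vmax / [E]t
kcat = 102 / 16
kcat = 6.375 s^-1

6.375 s^-1


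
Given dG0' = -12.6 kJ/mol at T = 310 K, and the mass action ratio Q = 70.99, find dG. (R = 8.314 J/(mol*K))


dG = dG0' + RT * ln(Q) / 1000
dG = -12.6 + 8.314 * 310 * ln(70.99) / 1000
dG = -1.614 kJ/mol

-1.614 kJ/mol


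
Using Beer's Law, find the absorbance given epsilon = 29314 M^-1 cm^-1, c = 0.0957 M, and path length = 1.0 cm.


A = epsilon * c * l
A = 29314 * 0.0957 * 1.0
A = 2805.3498

2805.3498


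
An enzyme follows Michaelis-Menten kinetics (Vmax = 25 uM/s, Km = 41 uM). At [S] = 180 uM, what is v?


v = Vmax * [S] / (Km + [S])
v = 25 * 180 / (41 + 180)
v = 20.362 uM/s

20.362 uM/s


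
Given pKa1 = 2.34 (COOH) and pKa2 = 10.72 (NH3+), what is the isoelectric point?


pI = (pKa1 + pKa2) / 2
pI = (2.34 + 10.72) / 2
pI = 6.53

6.53


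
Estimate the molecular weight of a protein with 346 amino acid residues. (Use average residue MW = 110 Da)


MW = n_residues * 110 Da
MW = 346 * 110
MW = 38060 Da

38060 Da


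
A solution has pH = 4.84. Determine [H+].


[H+] = 10^(-pH)
[H+] = 10^(-4.84)
[H+] = 1.445e-05 M

1.445e-05 M


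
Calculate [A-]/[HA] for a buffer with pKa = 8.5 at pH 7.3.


[A-]/[HA] = 10^(pH - pKa)
= 10^(7.3 - 8.5)
= 0.0631

0.0631


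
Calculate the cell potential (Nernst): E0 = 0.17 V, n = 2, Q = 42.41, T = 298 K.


E = E0 - (RT/nF) * ln(Q)
E = 0.17 - (8.314 * 298 / (2 * 96485)) * ln(42.41)
E = 0.1219 V

0.1219 V


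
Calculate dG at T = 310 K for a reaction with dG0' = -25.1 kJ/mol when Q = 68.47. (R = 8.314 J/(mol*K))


dG = dG0' + RT * ln(Q) / 1000
dG = -25.1 + 8.314 * 310 * ln(68.47) / 1000
dG = -14.2071 kJ/mol

-14.2071 kJ/mol


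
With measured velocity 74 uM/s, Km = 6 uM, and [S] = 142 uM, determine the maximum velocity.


Vmax = v * (Km + [S]) / [S]
Vmax = 74 * (6 + 142) / 142
Vmax = 77.1268 uM/s

77.1268 uM/s


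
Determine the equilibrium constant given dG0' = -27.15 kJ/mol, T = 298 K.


Keq = exp(-dG0 * 1000 / (R * T))
Keq = exp(-(-27.15) * 1000 / (8.314 * 298))
Keq = 57429.2586

57429.2586


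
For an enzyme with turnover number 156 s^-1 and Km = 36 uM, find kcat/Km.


Catalytic efficiency = kcat / Km
= 156 / 36
= 4.3333 uM^-1*s^-1

4.3333 uM^-1*s^-1


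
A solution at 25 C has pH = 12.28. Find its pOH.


pOH = 14 - pH
pOH = 14 - 12.28
pOH = 1.72

1.72


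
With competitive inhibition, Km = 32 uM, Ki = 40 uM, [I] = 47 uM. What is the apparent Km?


Km_app = Km * (1 + [I]/Ki)
Km_app = 32 * (1 + 47/40)
Km_app = 69.6 uM

69.6 uM


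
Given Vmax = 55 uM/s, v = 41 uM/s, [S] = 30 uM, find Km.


Km = [S] * (Vmax - v) / v
Km = 30 * (55 - 41) / 41
Km = 10.2439 uM

10.2439 uM


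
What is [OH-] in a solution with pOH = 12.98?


[OH-] = 10^(-pOH)
[OH-] = 10^(-12.98)
[OH-] = 1.047e-13 M

1.047e-13 M


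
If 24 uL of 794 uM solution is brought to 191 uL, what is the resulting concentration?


C2 = C1 * V1 / V2
C2 = 794 * 24 / 191
C2 = 99.7696 uM

99.7696 uM


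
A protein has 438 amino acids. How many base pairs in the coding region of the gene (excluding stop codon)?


Each amino acid = 1 codon = 3 bp
bp = 438 * 3 = 1314 bp

1314 bp


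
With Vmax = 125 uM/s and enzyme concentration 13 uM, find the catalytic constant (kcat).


kcat = Vmax / [E]t
kcat = 125 / 13
kcat = 9.6154 s^-1

9.6154 s^-1


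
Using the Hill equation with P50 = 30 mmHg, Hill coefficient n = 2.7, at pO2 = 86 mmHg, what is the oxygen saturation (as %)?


Y = pO2^n / (P50^n + pO2^n)
Y = 86^2.7 / (30^2.7 + 86^2.7)
Y = 94.5%

94.5%


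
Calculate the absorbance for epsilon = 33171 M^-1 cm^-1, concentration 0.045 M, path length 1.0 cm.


A = epsilon * c * l
A = 33171 * 0.045 * 1.0
A = 1492.695

1492.695


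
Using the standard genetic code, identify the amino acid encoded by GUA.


Standard genetic code lookup.
Codon GUA -> Val

Val


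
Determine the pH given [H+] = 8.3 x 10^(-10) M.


pH = -log10([H+])
pH = -log10(8.3 x 10^(-10))
pH = 9.0809

9.0809


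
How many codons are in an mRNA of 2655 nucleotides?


codons = nucleotides / 3
codons = 2655 / 3 = 885

885


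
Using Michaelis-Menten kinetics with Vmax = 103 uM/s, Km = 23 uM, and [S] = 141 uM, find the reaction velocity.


v = Vmax * [S] / (Km + [S])
v = 103 * 141 / (23 + 141)
v = 88.5549 uM/s

88.5549 uM/s


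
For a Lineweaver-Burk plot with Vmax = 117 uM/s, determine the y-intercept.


y-intercept = 1/Vmax
= 1/117
= 0.0085 s/uM

0.0085 s/uM


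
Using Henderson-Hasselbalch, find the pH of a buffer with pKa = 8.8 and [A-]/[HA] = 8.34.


pH = pKa + log10([A-]/[HA])
pH = 8.8 + log10(8.34)
pH = 9.7212

9.7212


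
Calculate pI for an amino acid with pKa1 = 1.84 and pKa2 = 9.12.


pI = (pKa1 + pKa2) / 2
pI = (1.84 + 9.12) / 2
pI = 5.48

5.48


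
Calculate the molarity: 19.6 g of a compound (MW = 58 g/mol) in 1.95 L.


C = (mass / MW) / volume
C = (19.6 / 58) / 1.95
C = 0.1733 M

0.1733 M


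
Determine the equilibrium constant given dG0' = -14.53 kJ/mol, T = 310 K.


Keq = exp(-dG0 * 1000 / (R * T))
Keq = exp(-(-14.53) * 1000 / (8.314 * 310))
Keq = 280.7867

280.7867


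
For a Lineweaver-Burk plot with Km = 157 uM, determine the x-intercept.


x-intercept = -1/Km
= -1/157
= -0.0064 1/uM

-0.0064 1/uM


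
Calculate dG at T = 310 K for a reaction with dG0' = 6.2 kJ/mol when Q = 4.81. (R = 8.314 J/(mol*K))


dG = dG0' + RT * ln(Q) / 1000
dG = 6.2 + 8.314 * 310 * ln(4.81) / 1000
dG = 10.2482 kJ/mol

10.2482 kJ/mol


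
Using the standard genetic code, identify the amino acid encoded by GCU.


Standard genetic code lookup.
Codon GCU -> Ala

Ala


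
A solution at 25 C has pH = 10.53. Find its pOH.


pOH = 14 - pH
pOH = 14 - 10.53
pOH = 3.47

3.47


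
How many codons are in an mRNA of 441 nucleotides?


codons = nucleotides / 3
codons = 441 / 3 = 147

147


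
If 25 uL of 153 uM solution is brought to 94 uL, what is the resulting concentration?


C2 = C1 * V1 / V2
C2 = 153 * 25 / 94
C2 = 40.6915 uM

40.6915 uM


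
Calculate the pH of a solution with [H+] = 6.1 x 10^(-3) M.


pH = -log10([H+])
pH = -log10(6.1 x 10^(-3))
pH = 2.2147

2.2147


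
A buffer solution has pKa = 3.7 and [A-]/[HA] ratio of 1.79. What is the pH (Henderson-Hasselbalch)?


pH = pKa + log10([A-]/[HA])
pH = 3.7 + log10(1.79)
pH = 3.9529

3.9529


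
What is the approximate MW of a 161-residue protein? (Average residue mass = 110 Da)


MW = n_residues * 110 Da
MW = 161 * 110
MW = 17710 Da

17710 Da


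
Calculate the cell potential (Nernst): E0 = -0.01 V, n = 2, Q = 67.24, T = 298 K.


E = E0 - (RT/nF) * ln(Q)
E = -0.01 - (8.314 * 298 / (2 * 96485)) * ln(67.24)
E = -0.064 V

-0.064 V


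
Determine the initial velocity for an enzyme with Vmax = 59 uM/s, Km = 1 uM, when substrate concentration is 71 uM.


v = Vmax * [S] / (Km + [S])
v = 59 * 71 / (1 + 71)
v = 58.1806 uM/s

58.1806 uM/s


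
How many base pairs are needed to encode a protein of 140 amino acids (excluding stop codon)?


Each amino acid = 1 codon = 3 bp
bp = 140 * 3 = 420 bp

420 bp


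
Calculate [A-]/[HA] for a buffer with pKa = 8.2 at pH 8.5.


[A-]/[HA] = 10^(pH - pKa)
= 10^(8.5 - 8.2)
= 1.9953

1.9953


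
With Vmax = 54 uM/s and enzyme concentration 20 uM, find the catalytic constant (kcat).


kcat = Vmax / [E]t
kcat = 54 / 20
kcat = 2.7 s^-1

2.7 s^-1


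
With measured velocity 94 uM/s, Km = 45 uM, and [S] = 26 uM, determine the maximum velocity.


Vmax = v * (Km + [S]) / [S]
Vmax = 94 * (45 + 26) / 26
Vmax = 256.6923 uM/s

256.6923 uM/s


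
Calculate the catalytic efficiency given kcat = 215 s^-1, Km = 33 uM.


Catalytic efficiency = kcat / Km
= 215 / 33
= 6.5152 uM^-1*s^-1

6.5152 uM^-1*s^-1


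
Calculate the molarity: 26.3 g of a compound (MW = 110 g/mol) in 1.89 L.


C = (mass / MW) / volume
C = (26.3 / 110) / 1.89
C = 0.1265 M

0.1265 M


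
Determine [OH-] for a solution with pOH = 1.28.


[OH-] = 10^(-pOH)
[OH-] = 10^(-1.28)
[OH-] = 0.0525 M

0.0525 M


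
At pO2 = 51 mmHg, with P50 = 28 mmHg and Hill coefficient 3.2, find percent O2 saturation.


Y = pO2^n / (P50^n + pO2^n)
Y = 51^3.2 / (28^3.2 + 51^3.2)
Y = 87.2%

87.2%


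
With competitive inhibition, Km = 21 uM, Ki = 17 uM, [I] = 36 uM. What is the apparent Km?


Km_app = Km * (1 + [I]/Ki)
Km_app = 21 * (1 + 36/17)
Km_app = 65.4706 uM

65.4706 uM


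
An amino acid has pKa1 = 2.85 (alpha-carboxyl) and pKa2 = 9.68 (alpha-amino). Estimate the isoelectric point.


pI = (pKa1 + pKa2) / 2
pI = (2.85 + 9.68) / 2
pI = 6.265

6.265


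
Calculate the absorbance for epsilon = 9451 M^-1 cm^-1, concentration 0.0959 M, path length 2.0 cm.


A = epsilon * c * l
A = 9451 * 0.0959 * 2.0
A = 1812.7018

1812.7018


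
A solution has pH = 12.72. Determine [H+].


[H+] = 10^(-pH)
[H+] = 10^(-12.72)
[H+] = 1.905e-13 M

1.905e-13 M


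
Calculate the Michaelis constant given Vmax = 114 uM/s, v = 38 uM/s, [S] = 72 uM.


Km = [S] * (Vmax - v) / v
Km = 72 * (114 - 38) / 38
Km = 144.0 uM

144.0 uM


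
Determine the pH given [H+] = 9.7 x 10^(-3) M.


pH = -log10([H+])
pH = -log10(9.7 x 10^(-3))
pH = 2.0132

2.0132


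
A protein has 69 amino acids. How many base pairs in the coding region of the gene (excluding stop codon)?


Each amino acid = 1 codon = 3 bp
bp = 69 * 3 = 207 bp

207 bp


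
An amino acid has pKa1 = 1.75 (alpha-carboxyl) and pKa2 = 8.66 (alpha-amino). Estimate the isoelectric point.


pI = (pKa1 + pKa2) / 2
pI = (1.75 + 8.66) / 2
pI = 5.205

5.205


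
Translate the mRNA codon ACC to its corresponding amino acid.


Standard genetic code lookup.
Codon ACC -> Thr

Thr


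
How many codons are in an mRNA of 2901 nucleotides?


codons = nucleotides / 3
codons = 2901 / 3 = 967

967


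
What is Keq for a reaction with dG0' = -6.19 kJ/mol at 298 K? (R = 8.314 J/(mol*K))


Keq = exp(-dG0 * 1000 / (R * T))
Keq = exp(-(-6.19) * 1000 / (8.314 * 298))
Keq = 12.1632

12.1632


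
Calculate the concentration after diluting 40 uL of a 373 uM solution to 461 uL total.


C2 = C1 * V1 / V2
C2 = 373 * 40 / 461
C2 = 32.3644 uM

32.3644 uM


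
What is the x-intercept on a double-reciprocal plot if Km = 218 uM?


x-intercept = -1/Km
= -1/218
= -0.0046 1/uM

-0.0046 1/uM


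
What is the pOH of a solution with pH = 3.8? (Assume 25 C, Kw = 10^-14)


pOH = 14 - pH
pOH = 14 - 3.8
pOH = 10.2

10.2


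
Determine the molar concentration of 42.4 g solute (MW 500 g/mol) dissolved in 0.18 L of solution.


C = (mass / MW) / volume
C = (42.4 / 500) / 0.18
C = 0.4711 M

0.4711 M


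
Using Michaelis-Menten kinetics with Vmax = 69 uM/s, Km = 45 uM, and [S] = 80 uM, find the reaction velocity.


v = Vmax * [S] / (Km + [S])
v = 69 * 80 / (45 + 80)
v = 44.16 uM/s

44.16 uM/s


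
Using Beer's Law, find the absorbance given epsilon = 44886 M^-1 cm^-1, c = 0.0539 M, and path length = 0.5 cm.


A = epsilon * c * l
A = 44886 * 0.0539 * 0.5
A = 1209.6777

1209.6777


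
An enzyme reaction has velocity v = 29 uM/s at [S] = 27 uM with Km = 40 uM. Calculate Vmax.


Vmax = v * (Km + [S]) / [S]
Vmax = 29 * (40 + 27) / 27
Vmax = 71.963 uM/s

71.963 uM/s


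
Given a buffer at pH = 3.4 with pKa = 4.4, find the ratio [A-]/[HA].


[A-]/[HA] = 10^(pH - pKa)
= 10^(3.4 - 4.4)
= 0.1

0.1


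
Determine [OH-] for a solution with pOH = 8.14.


[OH-] = 10^(-pOH)
[OH-] = 10^(-8.14)
[OH-] = 7.244e-09 M

7.244e-09 M


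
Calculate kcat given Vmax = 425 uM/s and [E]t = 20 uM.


kcat = Vmax / [E]t
kcat = 425 / 20
kcat = 21.25 s^-1

21.25 s^-1


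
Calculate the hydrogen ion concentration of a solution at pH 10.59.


[H+] = 10^(-pH)
[H+] = 10^(-10.59)
[H+] = 2.570e-11 M

2.570e-11 M


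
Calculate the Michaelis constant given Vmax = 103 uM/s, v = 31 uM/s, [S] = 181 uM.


Km = [S] * (Vmax - v) / v
Km = 181 * (103 - 31) / 31
Km = 420.3871 uM

420.3871 uM


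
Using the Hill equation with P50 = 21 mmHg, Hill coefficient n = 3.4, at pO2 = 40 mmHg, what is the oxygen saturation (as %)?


Y = pO2^n / (P50^n + pO2^n)
Y = 40^3.4 / (21^3.4 + 40^3.4)
Y = 89.94%

89.94%


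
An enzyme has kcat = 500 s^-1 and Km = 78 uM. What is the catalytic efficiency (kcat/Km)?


Catalytic efficiency = kcat / Km
= 500 / 78
= 6.4103 uM^-1*s^-1

6.4103 uM^-1*s^-1


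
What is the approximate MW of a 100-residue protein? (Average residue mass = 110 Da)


MW = n_residues * 110 Da
MW = 100 * 110
MW = 11000 Da

11000 Da


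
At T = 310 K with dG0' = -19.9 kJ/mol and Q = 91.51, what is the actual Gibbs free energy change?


dG = dG0' + RT * ln(Q) / 1000
dG = -19.9 + 8.314 * 310 * ln(91.51) / 1000
dG = -8.2596 kJ/mol

-8.2596 kJ/mol


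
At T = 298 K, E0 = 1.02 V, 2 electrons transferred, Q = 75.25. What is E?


E = E0 - (RT/nF) * ln(Q)
E = 1.02 - (8.314 * 298 / (2 * 96485)) * ln(75.25)
E = 0.9645 V

0.9645 V


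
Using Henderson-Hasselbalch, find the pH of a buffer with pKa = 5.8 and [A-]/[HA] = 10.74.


pH = pKa + log10([A-]/[HA])
pH = 5.8 + log10(10.74)
pH = 6.831

6.831


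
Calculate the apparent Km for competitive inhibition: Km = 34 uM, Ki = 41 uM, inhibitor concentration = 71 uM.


Km_app = Km * (1 + [I]/Ki)
Km_app = 34 * (1 + 71/41)
Km_app = 92.878 uM

92.878 uM


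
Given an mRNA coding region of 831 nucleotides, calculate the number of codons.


codons = nucleotides / 3
codons = 831 / 3 = 277

277


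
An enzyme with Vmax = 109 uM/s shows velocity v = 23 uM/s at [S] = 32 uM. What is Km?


Km = [S] * (Vmax - v) / v
Km = 32 * (109 - 23) / 23
Km = 119.6522 uM

119.6522 uM


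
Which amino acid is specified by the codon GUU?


Standard genetic code lookup.
Codon GUU -> Val

Val


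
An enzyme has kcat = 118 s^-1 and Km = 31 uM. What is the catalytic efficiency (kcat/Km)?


Catalytic efficiency = kcat / Km
= 118 / 31
= 3.8065 uM^-1*s^-1

3.8065 uM^-1*s^-1


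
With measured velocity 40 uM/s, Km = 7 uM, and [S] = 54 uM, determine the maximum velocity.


Vmax = v * (Km + [S]) / [S]
Vmax = 40 * (7 + 54) / 54
Vmax = 45.1852 uM/s

45.1852 uM/s


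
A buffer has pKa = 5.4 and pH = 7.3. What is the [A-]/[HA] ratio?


[A-]/[HA] = 10^(pH - pKa)
= 10^(7.3 - 5.4)
= 79.4328

79.4328


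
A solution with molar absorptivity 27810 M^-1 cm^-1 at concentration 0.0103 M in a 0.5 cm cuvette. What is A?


A = epsilon * c * l
A = 27810 * 0.0103 * 0.5
A = 143.2215

143.2215


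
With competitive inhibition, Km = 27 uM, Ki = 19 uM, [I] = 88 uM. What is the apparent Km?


Km_app = Km * (1 + [I]/Ki)
Km_app = 27 * (1 + 88/19)
Km_app = 152.0526 uM

152.0526 uM


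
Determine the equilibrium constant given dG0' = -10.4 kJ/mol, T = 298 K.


Keq = exp(-dG0 * 1000 / (R * T))
Keq = exp(-(-10.4) * 1000 / (8.314 * 298))
Keq = 66.5303

66.5303


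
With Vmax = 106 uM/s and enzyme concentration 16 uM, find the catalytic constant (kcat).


kcat = Vmax / [E]t
kcat = 106 / 16
kcat = 6.625 s^-1

6.625 s^-1


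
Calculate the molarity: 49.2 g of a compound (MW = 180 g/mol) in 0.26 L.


C = (mass / MW) / volume
C = (49.2 / 180) / 0.26
C = 1.0513 M

1.0513 M


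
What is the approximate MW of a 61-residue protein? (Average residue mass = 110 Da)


MW = n_residues * 110 Da
MW = 61 * 110
MW = 6710 Da

6710 Da


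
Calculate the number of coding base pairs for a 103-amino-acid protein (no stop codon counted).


Each amino acid = 1 codon = 3 bp
bp = 103 * 3 = 309 bp

309 bp


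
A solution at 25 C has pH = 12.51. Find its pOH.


pOH = 14 - pH
pOH = 14 - 12.51
pOH = 1.49

1.49


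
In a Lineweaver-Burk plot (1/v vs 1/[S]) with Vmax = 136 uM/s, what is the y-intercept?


y-intercept = 1/Vmax
= 1/136
= 0.0074 s/uM

0.0074 s/uM


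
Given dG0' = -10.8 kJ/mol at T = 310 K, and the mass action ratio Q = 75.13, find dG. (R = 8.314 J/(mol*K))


dG = dG0' + RT * ln(Q) / 1000
dG = -10.8 + 8.314 * 310 * ln(75.13) / 1000
dG = 0.3321 kJ/mol

0.3321 kJ/mol


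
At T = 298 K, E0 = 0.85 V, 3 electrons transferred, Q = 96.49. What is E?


E = E0 - (RT/nF) * ln(Q)
E = 0.85 - (8.314 * 298 / (3 * 96485)) * ln(96.49)
E = 0.8109 V

0.8109 V


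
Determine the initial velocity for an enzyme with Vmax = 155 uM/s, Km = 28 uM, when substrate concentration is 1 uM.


v = Vmax * [S] / (Km + [S])
v = 155 * 1 / (28 + 1)
v = 5.3448 uM/s

5.3448 uM/s


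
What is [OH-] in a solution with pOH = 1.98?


[OH-] = 10^(-pOH)
[OH-] = 10^(-1.98)
[OH-] = 0.0105 M

0.0105 M


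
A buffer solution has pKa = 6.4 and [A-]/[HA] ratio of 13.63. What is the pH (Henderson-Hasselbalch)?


pH = pKa + log10([A-]/[HA])
pH = 6.4 + log10(13.63)
pH = 7.5345

7.5345


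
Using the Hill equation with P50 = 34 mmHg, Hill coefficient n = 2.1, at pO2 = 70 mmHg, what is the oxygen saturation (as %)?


Y = pO2^n / (P50^n + pO2^n)
Y = 70^2.1 / (34^2.1 + 70^2.1)
Y = 82.0%

82.0%


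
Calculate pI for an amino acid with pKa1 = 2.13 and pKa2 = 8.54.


pI = (pKa1 + pKa2) / 2
pI = (2.13 + 8.54) / 2
pI = 5.335

5.335


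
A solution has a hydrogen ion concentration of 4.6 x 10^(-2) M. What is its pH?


pH = -log10([H+])
pH = -log10(4.6 x 10^(-2))
pH = 1.3372

1.3372


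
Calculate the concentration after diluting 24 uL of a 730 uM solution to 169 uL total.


C2 = C1 * V1 / V2
C2 = 730 * 24 / 169
C2 = 103.6686 uM

103.6686 uM


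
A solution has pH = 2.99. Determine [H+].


[H+] = 10^(-pH)
[H+] = 10^(-2.99)
[H+] = 0.001 M

0.001 M


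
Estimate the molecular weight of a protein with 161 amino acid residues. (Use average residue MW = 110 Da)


MW = n_residues * 110 Da
MW = 161 * 110
MW = 17710 Da

17710 Da


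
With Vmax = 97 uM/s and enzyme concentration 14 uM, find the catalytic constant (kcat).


kcat = Vmax / [E]t
kcat = 97 / 14
kcat = 6.9286 s^-1

6.9286 s^-1


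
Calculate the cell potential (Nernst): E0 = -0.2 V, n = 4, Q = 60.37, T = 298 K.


E = E0 - (RT/nF) * ln(Q)
E = -0.2 - (8.314 * 298 / (4 * 96485)) * ln(60.37)
E = -0.2263 V

-0.2263 V


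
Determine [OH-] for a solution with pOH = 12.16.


[OH-] = 10^(-pOH)
[OH-] = 10^(-12.16)
[OH-] = 6.918e-13 M

6.918e-13 M


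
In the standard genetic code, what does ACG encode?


Standard genetic code lookup.
Codon ACG -> Thr

Thr


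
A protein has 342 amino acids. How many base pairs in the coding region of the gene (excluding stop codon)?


Each amino acid = 1 codon = 3 bp
bp = 342 * 3 = 1026 bp

1026 bp


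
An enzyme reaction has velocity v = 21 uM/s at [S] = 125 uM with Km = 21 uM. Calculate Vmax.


Vmax = v * (Km + [S]) / [S]
Vmax = 21 * (21 + 125) / 125
Vmax = 24.528 uM/s

24.528 uM/s


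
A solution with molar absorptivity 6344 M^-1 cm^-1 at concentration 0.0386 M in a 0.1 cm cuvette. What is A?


A = epsilon * c * l
A = 6344 * 0.0386 * 0.1
A = 24.4878

24.4878


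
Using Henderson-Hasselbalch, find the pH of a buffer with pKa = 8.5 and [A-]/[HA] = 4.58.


pH = pKa + log10([A-]/[HA])
pH = 8.5 + log10(4.58)
pH = 9.1609

9.1609


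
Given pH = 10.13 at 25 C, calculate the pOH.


pOH = 14 - pH
pOH = 14 - 10.13
pOH = 3.87

3.87


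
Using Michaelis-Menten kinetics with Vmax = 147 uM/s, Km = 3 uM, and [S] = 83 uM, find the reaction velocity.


v = Vmax * [S] / (Km + [S])
v = 147 * 83 / (3 + 83)
v = 141.8721 uM/s

141.8721 uM/s


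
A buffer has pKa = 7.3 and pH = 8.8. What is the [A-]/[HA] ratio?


[A-]/[HA] = 10^(pH - pKa)
= 10^(8.8 - 7.3)
= 31.6228

31.6228


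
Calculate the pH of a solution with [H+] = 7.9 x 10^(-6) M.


pH = -log10([H+])
pH = -log10(7.9 x 10^(-6))
pH = 5.1024

5.1024


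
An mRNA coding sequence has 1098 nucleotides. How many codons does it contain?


codons = nucleotides / 3
codons = 1098 / 3 = 366

366


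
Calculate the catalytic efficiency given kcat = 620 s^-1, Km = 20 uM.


Catalytic efficiency = kcat / Km
= 620 / 20
= 31.0 uM^-1*s^-1

31.0 uM^-1*s^-1


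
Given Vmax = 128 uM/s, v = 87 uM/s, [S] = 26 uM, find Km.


Km = [S] * (Vmax - v) / v
Km = 26 * (128 - 87) / 87
Km = 12.2529 uM

12.2529 uM


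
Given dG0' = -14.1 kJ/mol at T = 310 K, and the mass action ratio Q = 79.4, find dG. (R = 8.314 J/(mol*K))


dG = dG0' + RT * ln(Q) / 1000
dG = -14.1 + 8.314 * 310 * ln(79.4) / 1000
dG = -2.8254 kJ/mol

-2.8254 kJ/mol


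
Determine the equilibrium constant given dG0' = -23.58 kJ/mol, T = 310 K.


Keq = exp(-dG0 * 1000 / (R * T))
Keq = exp(-(-23.58) * 1000 / (8.314 * 310))
Keq = 9404.7254

9404.7254


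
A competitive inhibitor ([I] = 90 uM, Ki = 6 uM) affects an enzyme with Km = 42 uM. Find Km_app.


Km_app = Km * (1 + [I]/Ki)
Km_app = 42 * (1 + 90/6)
Km_app = 672.0 uM

672.0 uM


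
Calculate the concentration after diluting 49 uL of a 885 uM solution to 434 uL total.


C2 = C1 * V1 / V2
C2 = 885 * 49 / 434
C2 = 99.9194 uM

99.9194 uM


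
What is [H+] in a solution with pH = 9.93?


[H+] = 10^(-pH)
[H+] = 10^(-9.93)
[H+] = 1.175e-10 M

1.175e-10 M


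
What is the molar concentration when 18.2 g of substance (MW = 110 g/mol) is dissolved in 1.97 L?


C = (mass / MW) / volume
C = (18.2 / 110) / 1.97
C = 0.084 M

0.084 M


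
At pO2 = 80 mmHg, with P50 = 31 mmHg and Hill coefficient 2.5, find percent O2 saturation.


Y = pO2^n / (P50^n + pO2^n)
Y = 80^2.5 / (31^2.5 + 80^2.5)
Y = 91.45%

91.45%


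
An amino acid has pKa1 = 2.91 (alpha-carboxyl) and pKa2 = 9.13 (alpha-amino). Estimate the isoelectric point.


pI = (pKa1 + pKa2) / 2
pI = (2.91 + 9.13) / 2
pI = 6.02

6.02


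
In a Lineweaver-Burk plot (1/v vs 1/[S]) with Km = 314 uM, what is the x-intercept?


x-intercept = -1/Km
= -1/314
= -0.0032 1/uM

-0.0032 1/uM


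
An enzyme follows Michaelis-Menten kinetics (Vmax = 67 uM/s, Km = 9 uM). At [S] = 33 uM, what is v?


v = Vmax * [S] / (Km + [S])
v = 67 * 33 / (9 + 33)
v = 52.6429 uM/s

52.6429 uM/s


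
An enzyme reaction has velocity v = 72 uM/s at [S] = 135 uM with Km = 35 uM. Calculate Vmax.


Vmax = v * (Km + [S]) / [S]
Vmax = 72 * (35 + 135) / 135
Vmax = 90.6667 uM/s

90.6667 uM/s


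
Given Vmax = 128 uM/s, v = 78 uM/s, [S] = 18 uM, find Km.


Km = [S] * (Vmax - v) / v
Km = 18 * (128 - 78) / 78
Km = 11.5385 uM

11.5385 uM


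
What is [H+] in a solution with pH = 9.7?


[H+] = 10^(-pH)
[H+] = 10^(-9.7)
[H+] = 1.995e-10 M

1.995e-10 M


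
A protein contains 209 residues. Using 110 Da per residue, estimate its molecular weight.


MW = n_residues * 110 Da
MW = 209 * 110
MW = 22990 Da

22990 Da


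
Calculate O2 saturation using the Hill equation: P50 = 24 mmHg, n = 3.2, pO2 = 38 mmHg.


Y = pO2^n / (P50^n + pO2^n)
Y = 38^3.2 / (24^3.2 + 38^3.2)
Y = 81.31%

81.31%


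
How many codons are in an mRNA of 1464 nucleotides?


codons = nucleotides / 3
codons = 1464 / 3 = 488

488


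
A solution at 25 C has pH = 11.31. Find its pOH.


pOH = 14 - pH
pOH = 14 - 11.31
pOH = 2.69

2.69


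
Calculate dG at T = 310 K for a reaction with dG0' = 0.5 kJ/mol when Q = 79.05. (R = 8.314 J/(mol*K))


dG = dG0' + RT * ln(Q) / 1000
dG = 0.5 + 8.314 * 310 * ln(79.05) / 1000
dG = 11.7632 kJ/mol

11.7632 kJ/mol


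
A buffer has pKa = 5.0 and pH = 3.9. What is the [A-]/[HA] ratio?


[A-]/[HA] = 10^(pH - pKa)
= 10^(3.9 - 5.0)
= 0.0794

0.0794


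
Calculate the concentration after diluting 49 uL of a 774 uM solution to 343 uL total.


C2 = C1 * V1 / V2
C2 = 774 * 49 / 343
C2 = 110.5714 uM

110.5714 uM


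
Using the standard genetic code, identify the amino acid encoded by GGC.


Standard genetic code lookup.
Codon GGC -> Gly

Gly


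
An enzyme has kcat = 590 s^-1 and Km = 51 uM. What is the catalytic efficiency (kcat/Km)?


Catalytic efficiency = kcat / Km
= 590 / 51
= 11.5686 uM^-1*s^-1

11.5686 uM^-1*s^-1


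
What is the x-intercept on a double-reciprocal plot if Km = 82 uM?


x-intercept = -1/Km
= -1/82
= -0.0122 1/uM

-0.0122 1/uM


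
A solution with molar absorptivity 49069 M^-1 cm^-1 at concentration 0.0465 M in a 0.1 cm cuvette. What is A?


A = epsilon * c * l
A = 49069 * 0.0465 * 0.1
A = 228.1709

228.1709


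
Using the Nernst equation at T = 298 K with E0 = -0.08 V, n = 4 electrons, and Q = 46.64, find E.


E = E0 - (RT/nF) * ln(Q)
E = -0.08 - (8.314 * 298 / (4 * 96485)) * ln(46.64)
E = -0.1047 V

-0.1047 V


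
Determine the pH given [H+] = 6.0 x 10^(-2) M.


pH = -log10([H+])
pH = -log10(6.0 x 10^(-2))
pH = 1.2218

1.2218


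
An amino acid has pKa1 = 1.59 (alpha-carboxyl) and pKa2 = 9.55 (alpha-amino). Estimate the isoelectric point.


pI = (pKa1 + pKa2) / 2
pI = (1.59 + 9.55) / 2
pI = 5.57

5.57


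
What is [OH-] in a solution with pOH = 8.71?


[OH-] = 10^(-pOH)
[OH-] = 10^(-8.71)
[OH-] = 1.950e-09 M

1.950e-09 M


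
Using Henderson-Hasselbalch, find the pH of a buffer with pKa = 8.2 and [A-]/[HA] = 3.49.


pH = pKa + log10([A-]/[HA])
pH = 8.2 + log10(3.49)
pH = 8.7428

8.7428


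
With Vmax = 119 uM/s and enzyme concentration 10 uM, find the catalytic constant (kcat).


kcat = Vmax / [E]t
kcat = 119 / 10
kcat = 11.9 s^-1

11.9 s^-1


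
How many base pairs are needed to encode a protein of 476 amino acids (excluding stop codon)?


Each amino acid = 1 codon = 3 bp
bp = 476 * 3 = 1428 bp

1428 bp


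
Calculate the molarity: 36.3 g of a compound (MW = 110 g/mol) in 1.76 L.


C = (mass / MW) / volume
C = (36.3 / 110) / 1.76
C = 0.1875 M

0.1875 M


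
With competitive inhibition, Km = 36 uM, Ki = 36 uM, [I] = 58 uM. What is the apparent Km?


Km_app = Km * (1 + [I]/Ki)
Km_app = 36 * (1 + 58/36)
Km_app = 94.0 uM

94.0 uM


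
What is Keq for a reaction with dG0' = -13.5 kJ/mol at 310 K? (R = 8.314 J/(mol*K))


Keq = exp(-dG0 * 1000 / (R * T))
Keq = exp(-(-13.5) * 1000 / (8.314 * 310))
Keq = 188.2853

188.2853


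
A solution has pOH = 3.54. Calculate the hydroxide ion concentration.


[OH-] = 10^(-pOH)
[OH-] = 10^(-3.54)
[OH-] = 2.884e-04 M

2.884e-04 M


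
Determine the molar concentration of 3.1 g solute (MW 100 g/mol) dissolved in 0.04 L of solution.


C = (mass / MW) / volume
C = (3.1 / 100) / 0.04
C = 0.775 M

0.775 M


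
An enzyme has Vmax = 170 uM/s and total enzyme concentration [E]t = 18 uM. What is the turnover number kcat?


kcat = Vmax / [E]t
kcat = 170 / 18
kcat = 9.4444 s^-1

9.4444 s^-1


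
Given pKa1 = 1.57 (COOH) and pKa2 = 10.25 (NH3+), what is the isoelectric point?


pI = (pKa1 + pKa2) / 2
pI = (1.57 + 10.25) / 2
pI = 5.91

5.91


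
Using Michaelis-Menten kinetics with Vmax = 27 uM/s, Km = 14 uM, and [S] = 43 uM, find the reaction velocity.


v = Vmax * [S] / (Km + [S])
v = 27 * 43 / (14 + 43)
v = 20.3684 uM/s

20.3684 uM/s


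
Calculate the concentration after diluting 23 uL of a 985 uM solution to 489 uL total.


C2 = C1 * V1 / V2
C2 = 985 * 23 / 489
C2 = 46.3292 uM

46.3292 uM


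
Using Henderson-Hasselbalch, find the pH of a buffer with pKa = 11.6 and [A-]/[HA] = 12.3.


pH = pKa + log10([A-]/[HA])
pH = 11.6 + log10(12.3)
pH = 12.6899

12.6899


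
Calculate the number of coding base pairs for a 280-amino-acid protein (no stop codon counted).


Each amino acid = 1 codon = 3 bp
bp = 280 * 3 = 840 bp

840 bp


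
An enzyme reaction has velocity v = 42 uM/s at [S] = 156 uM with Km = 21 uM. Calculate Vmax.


Vmax = v * (Km + [S]) / [S]
Vmax = 42 * (21 + 156) / 156
Vmax = 47.6538 uM/s

47.6538 uM/s


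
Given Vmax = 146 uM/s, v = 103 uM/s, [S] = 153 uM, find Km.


Km = [S] * (Vmax - v) / v
Km = 153 * (146 - 103) / 103
Km = 63.8738 uM

63.8738 uM


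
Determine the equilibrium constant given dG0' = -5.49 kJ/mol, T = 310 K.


Keq = exp(-dG0 * 1000 / (R * T))
Keq = exp(-(-5.49) * 1000 / (8.314 * 310))
Keq = 8.4157

8.4157


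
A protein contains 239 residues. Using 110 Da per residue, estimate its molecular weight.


MW = n_residues * 110 Da
MW = 239 * 110
MW = 26290 Da

26290 Da


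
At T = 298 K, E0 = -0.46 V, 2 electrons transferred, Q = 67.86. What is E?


E = E0 - (RT/nF) * ln(Q)
E = -0.46 - (8.314 * 298 / (2 * 96485)) * ln(67.86)
E = -0.5141 V

-0.5141 V


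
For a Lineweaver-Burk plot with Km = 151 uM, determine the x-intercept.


x-intercept = -1/Km
= -1/151
= -0.0066 1/uM

-0.0066 1/uM


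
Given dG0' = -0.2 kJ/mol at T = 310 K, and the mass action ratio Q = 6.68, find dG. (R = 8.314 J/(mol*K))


dG = dG0' + RT * ln(Q) / 1000
dG = -0.2 + 8.314 * 310 * ln(6.68) / 1000
dG = 4.6947 kJ/mol

4.6947 kJ/mol


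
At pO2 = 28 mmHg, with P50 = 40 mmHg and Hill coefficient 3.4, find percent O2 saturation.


Y = pO2^n / (P50^n + pO2^n)
Y = 28^3.4 / (40^3.4 + 28^3.4)
Y = 22.92%

22.92%


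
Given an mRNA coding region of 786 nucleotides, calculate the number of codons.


codons = nucleotides / 3
codons = 786 / 3 = 262

262


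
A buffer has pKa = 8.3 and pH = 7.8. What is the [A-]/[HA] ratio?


[A-]/[HA] = 10^(pH - pKa)
= 10^(7.8 - 8.3)
= 0.3162

0.3162


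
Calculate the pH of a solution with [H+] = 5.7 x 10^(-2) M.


pH = -log10([H+])
pH = -log10(5.7 x 10^(-2))
pH = 1.2441

1.2441


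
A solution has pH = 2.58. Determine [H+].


[H+] = 10^(-pH)
[H+] = 10^(-2.58)
[H+] = 0.0026 M

0.0026 M


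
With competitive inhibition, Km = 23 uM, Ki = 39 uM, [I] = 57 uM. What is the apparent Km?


Km_app = Km * (1 + [I]/Ki)
Km_app = 23 * (1 + 57/39)
Km_app = 56.6154 uM

56.6154 uM


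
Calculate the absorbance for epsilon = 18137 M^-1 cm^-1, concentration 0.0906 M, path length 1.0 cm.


A = epsilon * c * l
A = 18137 * 0.0906 * 1.0
A = 1643.2122

1643.2122


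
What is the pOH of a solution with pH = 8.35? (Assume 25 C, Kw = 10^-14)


pOH = 14 - pH
pOH = 14 - 8.35
pOH = 5.65

5.65


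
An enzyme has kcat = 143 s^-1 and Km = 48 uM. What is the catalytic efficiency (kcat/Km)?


Catalytic efficiency = kcat / Km
= 143 / 48
= 2.9792 uM^-1*s^-1

2.9792 uM^-1*s^-1


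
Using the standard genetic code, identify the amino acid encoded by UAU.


Standard genetic code lookup.
Codon UAU -> Tyr

Tyr


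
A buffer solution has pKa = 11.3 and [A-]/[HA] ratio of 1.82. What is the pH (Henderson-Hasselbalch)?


pH = pKa + log10([A-]/[HA])
pH = 11.3 + log10(1.82)
pH = 11.5601

11.5601


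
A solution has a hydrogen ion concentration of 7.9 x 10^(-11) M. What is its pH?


pH = -log10([H+])
pH = -log10(7.9 x 10^(-11))
pH = 10.1024

10.1024


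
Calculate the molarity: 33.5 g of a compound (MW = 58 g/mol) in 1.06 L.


C = (mass / MW) / volume
C = (33.5 / 58) / 1.06
C = 0.5449 M

0.5449 M


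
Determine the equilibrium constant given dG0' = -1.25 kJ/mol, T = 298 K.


Keq = exp(-dG0 * 1000 / (R * T))
Keq = exp(-(-1.25) * 1000 / (8.314 * 298))
Keq = 1.6562

1.6562


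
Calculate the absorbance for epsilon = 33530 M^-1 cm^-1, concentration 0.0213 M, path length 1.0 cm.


A = epsilon * c * l
A = 33530 * 0.0213 * 1.0
A = 714.189

714.189


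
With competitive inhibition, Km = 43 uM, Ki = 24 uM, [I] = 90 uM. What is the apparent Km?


Km_app = Km * (1 + [I]/Ki)
Km_app = 43 * (1 + 90/24)
Km_app = 204.25 uM

204.25 uM


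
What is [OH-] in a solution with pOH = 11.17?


[OH-] = 10^(-pOH)
[OH-] = 10^(-11.17)
[OH-] = 6.761e-12 M

6.761e-12 M


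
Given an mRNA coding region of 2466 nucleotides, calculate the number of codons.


codons = nucleotides / 3
codons = 2466 / 3 = 822

822


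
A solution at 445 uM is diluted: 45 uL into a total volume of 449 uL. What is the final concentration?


C2 = C1 * V1 / V2
C2 = 445 * 45 / 449
C2 = 44.5991 uM

44.5991 uM


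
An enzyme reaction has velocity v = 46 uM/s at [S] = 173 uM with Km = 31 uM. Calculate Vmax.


Vmax = v * (Km + [S]) / [S]
Vmax = 46 * (31 + 173) / 173
Vmax = 54.2428 uM/s

54.2428 uM/s


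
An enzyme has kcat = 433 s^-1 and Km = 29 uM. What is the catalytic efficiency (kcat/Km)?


Catalytic efficiency = kcat / Km
= 433 / 29
= 14.931 uM^-1*s^-1

14.931 uM^-1*s^-1


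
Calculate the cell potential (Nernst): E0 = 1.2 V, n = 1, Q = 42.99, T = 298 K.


E = E0 - (RT/nF) * ln(Q)
E = 1.2 - (8.314 * 298 / (1 * 96485)) * ln(42.99)
E = 1.1034 V

1.1034 V


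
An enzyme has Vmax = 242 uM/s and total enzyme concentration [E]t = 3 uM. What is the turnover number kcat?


kcat = Vmax / [E]t
kcat = 242 / 3
kcat = 80.6667 s^-1

80.6667 s^-1


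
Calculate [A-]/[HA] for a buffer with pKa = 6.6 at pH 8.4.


[A-]/[HA] = 10^(pH - pKa)
= 10^(8.4 - 6.6)
= 63.0957

63.0957


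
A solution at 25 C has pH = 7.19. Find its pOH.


pOH = 14 - pH
pOH = 14 - 7.19
pOH = 6.81

6.81


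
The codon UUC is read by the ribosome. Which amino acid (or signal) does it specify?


Standard genetic code lookup.
Codon UUC -> Phe

Phe


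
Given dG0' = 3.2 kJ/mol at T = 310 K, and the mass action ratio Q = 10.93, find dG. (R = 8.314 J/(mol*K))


dG = dG0' + RT * ln(Q) / 1000
dG = 3.2 + 8.314 * 310 * ln(10.93) / 1000
dG = 9.3637 kJ/mol

9.3637 kJ/mol


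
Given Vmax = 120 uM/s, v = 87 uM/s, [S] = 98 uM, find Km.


Km = [S] * (Vmax - v) / v
Km = 98 * (120 - 87) / 87
Km = 37.1724 uM

37.1724 uM


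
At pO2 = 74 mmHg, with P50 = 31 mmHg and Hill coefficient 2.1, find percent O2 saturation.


Y = pO2^n / (P50^n + pO2^n)
Y = 74^2.1 / (31^2.1 + 74^2.1)
Y = 86.14%

86.14%


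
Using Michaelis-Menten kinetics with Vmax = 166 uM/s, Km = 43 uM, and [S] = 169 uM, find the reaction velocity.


v = Vmax * [S] / (Km + [S])
v = 166 * 169 / (43 + 169)
v = 132.3302 uM/s

132.3302 uM/s


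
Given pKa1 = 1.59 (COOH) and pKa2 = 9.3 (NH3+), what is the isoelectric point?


pI = (pKa1 + pKa2) / 2
pI = (1.59 + 9.3) / 2
pI = 5.445

5.445


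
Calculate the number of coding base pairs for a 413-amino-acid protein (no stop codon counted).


Each amino acid = 1 codon = 3 bp
bp = 413 * 3 = 1239 bp

1239 bp


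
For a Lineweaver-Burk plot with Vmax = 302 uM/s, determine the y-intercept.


y-intercept = 1/Vmax
= 1/302
= 0.0033 s/uM

0.0033 s/uM


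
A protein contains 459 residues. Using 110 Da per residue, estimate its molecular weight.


MW = n_residues * 110 Da
MW = 459 * 110
MW = 50490 Da

50490 Da


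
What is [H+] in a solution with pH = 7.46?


[H+] = 10^(-pH)
[H+] = 10^(-7.46)
[H+] = 3.467e-08 M

3.467e-08 M


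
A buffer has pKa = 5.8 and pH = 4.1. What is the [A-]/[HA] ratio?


[A-]/[HA] = 10^(pH - pKa)
= 10^(4.1 - 5.8)
= 0.02

0.02


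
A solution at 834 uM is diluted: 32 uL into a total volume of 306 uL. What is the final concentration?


C2 = C1 * V1 / V2
C2 = 834 * 32 / 306
C2 = 87.2157 uM

87.2157 uM


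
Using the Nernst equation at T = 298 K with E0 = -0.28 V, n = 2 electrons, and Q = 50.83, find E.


E = E0 - (RT/nF) * ln(Q)
E = -0.28 - (8.314 * 298 / (2 * 96485)) * ln(50.83)
E = -0.3304 V

-0.3304 V


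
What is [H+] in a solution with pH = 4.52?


[H+] = 10^(-pH)
[H+] = 10^(-4.52)
[H+] = 3.020e-05 M

3.020e-05 M


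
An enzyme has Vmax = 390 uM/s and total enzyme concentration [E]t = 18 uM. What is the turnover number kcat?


kcat = Vmax / [E]t
kcat = 390 / 18
kcat = 21.6667 s^-1

21.6667 s^-1


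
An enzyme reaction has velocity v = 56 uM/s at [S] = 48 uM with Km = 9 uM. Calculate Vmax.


Vmax = v * (Km + [S]) / [S]
Vmax = 56 * (9 + 48) / 48
Vmax = 66.5 uM/s

66.5 uM/s


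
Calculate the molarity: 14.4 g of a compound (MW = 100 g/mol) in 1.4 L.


C = (mass / MW) / volume
C = (14.4 / 100) / 1.4
C = 0.1029 M

0.1029 M


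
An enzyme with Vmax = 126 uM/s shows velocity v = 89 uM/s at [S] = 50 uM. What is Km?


Km = [S] * (Vmax - v) / v
Km = 50 * (126 - 89) / 89
Km = 20.7865 uM

20.7865 uM


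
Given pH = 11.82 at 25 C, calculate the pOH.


pOH = 14 - pH
pOH = 14 - 11.82
pOH = 2.18

2.18


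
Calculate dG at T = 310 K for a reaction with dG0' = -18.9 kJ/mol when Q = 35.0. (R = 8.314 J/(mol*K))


dG = dG0' + RT * ln(Q) / 1000
dG = -18.9 + 8.314 * 310 * ln(35.0) / 1000
dG = -9.7367 kJ/mol

-9.7367 kJ/mol


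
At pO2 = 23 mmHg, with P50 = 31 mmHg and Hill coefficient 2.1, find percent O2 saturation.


Y = pO2^n / (P50^n + pO2^n)
Y = 23^2.1 / (31^2.1 + 23^2.1)
Y = 34.82%

34.82%


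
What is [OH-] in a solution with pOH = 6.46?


[OH-] = 10^(-pOH)
[OH-] = 10^(-6.46)
[OH-] = 3.467e-07 M

3.467e-07 M


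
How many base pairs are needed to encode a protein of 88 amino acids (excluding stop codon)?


Each amino acid = 1 codon = 3 bp
bp = 88 * 3 = 264 bp

264 bp


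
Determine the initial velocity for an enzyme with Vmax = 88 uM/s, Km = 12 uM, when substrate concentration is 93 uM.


v = Vmax * [S] / (Km + [S])
v = 88 * 93 / (12 + 93)
v = 77.9429 uM/s

77.9429 uM/s
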